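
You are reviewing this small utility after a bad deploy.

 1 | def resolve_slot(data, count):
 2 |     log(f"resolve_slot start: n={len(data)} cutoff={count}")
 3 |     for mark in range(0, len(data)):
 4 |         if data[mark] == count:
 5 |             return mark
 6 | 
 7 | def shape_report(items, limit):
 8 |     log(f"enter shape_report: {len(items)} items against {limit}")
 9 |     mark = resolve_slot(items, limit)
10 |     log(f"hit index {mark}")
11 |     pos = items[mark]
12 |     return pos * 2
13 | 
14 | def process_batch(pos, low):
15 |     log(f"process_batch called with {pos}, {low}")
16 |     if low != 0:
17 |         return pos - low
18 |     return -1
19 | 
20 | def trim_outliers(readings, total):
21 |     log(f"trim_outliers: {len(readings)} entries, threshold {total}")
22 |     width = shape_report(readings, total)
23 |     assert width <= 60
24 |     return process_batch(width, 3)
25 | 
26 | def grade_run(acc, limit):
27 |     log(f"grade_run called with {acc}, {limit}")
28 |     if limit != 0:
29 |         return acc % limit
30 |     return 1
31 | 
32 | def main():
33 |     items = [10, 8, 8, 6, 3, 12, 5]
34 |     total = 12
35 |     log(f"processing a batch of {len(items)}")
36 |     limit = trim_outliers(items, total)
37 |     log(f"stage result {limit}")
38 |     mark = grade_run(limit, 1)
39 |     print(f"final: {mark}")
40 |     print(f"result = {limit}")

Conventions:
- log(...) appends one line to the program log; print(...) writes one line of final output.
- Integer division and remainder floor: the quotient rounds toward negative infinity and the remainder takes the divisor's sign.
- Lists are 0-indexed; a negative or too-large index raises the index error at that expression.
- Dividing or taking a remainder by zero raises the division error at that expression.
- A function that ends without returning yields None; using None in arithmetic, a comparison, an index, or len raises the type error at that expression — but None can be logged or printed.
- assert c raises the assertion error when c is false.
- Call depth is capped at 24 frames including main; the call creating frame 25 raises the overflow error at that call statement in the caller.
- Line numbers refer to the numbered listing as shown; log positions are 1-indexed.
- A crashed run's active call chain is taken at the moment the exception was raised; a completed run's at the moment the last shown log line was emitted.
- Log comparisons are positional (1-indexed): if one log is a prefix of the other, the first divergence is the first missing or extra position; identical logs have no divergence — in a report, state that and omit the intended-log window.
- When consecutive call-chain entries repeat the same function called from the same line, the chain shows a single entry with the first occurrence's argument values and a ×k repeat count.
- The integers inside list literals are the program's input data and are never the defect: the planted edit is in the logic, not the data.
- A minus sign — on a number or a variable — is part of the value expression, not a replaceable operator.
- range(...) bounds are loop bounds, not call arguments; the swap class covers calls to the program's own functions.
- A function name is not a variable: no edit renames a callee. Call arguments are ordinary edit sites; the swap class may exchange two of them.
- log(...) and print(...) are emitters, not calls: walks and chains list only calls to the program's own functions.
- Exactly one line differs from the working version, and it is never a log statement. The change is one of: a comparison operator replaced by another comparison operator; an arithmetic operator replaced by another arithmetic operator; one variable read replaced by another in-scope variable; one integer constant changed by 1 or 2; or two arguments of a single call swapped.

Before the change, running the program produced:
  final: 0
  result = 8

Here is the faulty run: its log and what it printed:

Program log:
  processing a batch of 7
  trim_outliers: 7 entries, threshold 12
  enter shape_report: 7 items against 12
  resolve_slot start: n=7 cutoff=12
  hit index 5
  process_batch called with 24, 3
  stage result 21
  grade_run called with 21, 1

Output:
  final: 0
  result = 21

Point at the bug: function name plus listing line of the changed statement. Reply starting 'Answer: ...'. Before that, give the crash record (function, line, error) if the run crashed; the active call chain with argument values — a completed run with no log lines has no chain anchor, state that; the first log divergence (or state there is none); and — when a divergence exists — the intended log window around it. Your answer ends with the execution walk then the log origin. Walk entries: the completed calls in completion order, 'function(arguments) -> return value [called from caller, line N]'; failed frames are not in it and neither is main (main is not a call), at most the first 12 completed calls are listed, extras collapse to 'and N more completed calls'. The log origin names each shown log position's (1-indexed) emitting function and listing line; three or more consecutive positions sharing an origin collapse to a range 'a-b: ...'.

Answer: the defect is in process_batch at line 17.
Core observation: At log position 7 the runs split — shown 'stage result 21', but the working version logs 'stage result 8'.
Call chain: main -> grade_run(21, 1) (called at line 38).
First divergence: at position 7 the run shows 'stage result 21' where the working version logs 'stage result 8'.
Intended log window:
  5: hit index 5
  6: process_batch called with 24, 3
  7: stage result 8
  8: grade_run called with 8, 1
Execution walk:
  resolve_slot([10, 8, 8, 6, 3, 12, 5], 12) -> 5  [called from shape_report, line 9]
  shape_report([10, 8, 8, 6, 3, 12, 5], 12) -> 24  [called from trim_outliers, line 22]
  process_batch(24, 3) -> 21  [called from trim_outliers, line 24]
  trim_outliers([10, 8, 8, 6, 3, 12, 5], 12) -> 21  [called from main, line 36]
  grade_run(21, 1) -> 0  [called from main, line 38]
Origin of each log line:
  1: logged in main at line 35
  2: logged in trim_outliers at line 21
  3: logged in shape_report at line 8
  4: logged in resolve_slot at line 2
  5: logged in shape_report at line 10
  6: logged in process_batch at line 15
  7: logged in main at line 37
  8: logged in grade_run at line 27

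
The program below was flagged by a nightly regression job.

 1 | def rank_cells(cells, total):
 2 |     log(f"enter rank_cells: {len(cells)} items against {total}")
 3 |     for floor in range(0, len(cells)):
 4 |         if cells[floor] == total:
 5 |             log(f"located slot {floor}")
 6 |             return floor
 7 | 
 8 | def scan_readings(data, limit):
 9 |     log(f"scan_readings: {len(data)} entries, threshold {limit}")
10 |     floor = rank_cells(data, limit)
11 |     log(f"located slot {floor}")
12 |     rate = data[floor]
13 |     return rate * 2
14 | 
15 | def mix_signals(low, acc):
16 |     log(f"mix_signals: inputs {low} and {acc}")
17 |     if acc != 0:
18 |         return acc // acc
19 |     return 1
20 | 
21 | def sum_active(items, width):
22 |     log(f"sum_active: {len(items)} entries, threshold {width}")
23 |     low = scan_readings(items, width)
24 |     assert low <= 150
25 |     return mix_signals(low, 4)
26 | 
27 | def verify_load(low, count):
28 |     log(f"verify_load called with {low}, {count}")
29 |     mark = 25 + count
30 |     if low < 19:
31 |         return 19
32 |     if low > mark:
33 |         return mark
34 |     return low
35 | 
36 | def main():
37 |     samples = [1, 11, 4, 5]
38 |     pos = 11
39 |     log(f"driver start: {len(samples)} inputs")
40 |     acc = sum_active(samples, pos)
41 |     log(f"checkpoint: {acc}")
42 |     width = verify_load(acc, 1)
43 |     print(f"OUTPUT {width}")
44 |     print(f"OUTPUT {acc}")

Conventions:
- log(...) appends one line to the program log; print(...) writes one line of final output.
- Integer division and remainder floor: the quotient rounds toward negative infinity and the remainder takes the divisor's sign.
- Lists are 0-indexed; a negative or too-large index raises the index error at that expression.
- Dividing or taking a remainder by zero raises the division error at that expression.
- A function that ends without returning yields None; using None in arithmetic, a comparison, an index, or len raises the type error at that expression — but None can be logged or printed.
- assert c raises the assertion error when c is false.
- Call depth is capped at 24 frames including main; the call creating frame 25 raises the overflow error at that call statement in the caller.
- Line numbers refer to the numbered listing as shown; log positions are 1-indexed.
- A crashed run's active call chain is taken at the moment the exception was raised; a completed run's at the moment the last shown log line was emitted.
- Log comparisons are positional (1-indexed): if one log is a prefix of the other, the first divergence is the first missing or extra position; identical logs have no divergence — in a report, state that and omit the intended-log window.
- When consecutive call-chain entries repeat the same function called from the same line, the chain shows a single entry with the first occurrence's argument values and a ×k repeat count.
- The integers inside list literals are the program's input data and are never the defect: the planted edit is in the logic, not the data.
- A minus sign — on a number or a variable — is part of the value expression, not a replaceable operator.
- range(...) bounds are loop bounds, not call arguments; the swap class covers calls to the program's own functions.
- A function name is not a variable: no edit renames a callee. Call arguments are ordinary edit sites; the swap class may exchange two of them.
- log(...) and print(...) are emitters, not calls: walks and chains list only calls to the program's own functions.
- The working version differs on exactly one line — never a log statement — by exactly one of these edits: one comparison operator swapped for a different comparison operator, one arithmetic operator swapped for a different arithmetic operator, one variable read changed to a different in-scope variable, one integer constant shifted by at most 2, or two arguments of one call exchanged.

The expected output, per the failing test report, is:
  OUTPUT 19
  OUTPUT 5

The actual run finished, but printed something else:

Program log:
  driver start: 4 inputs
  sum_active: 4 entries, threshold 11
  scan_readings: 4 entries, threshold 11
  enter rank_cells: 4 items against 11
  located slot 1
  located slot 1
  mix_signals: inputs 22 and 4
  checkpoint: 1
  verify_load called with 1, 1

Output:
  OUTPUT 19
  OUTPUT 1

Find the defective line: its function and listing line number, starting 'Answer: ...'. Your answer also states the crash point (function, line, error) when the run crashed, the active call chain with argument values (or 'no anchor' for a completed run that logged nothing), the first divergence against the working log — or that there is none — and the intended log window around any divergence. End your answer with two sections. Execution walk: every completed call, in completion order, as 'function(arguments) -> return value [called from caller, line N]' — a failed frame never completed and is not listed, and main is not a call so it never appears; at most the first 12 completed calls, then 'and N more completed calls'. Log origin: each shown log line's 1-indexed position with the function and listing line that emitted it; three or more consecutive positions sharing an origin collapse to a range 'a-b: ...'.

Answer: the defect is in mix_signals at line 18.
The tell: The log first diverges at position 8: the faulty run prints 'checkpoint: 1' where the working version prints 'checkpoint: 5'.
Call chain: main -> verify_load(1, 1) (called at line 42).
First divergence: position 8; shown 'checkpoint: 1' vs intended 'checkpoint: 5'.
Intended log window:
  6: located slot 1
  7: mix_signals: inputs 22 and 4
  8: checkpoint: 5
  9: verify_load called with 5, 1
Execution walk:
  rank_cells([1, 11, 4, 5], 11) -> 1  [called from scan_readings, line 10]
  scan_readings([1, 11, 4, 5], 11) -> 22  [called from sum_active, line 23]
  mix_signals(22, 4) -> 1  [called from sum_active, line 25]
  sum_active([1, 11, 4, 5], 11) -> 1  [called from main, line 40]
  verify_load(1, 1) -> 19  [called from main, line 42]
Log line origins:
  1: from main, line 39
  2: from sum_active, line 22
  3: from scan_readings, line 9
  4: from rank_cells, line 2
  5: from rank_cells, line 5
  6: from scan_readings, line 11
  7: from mix_signals, line 16
  8: from main, line 41
  9: from verify_load, line 28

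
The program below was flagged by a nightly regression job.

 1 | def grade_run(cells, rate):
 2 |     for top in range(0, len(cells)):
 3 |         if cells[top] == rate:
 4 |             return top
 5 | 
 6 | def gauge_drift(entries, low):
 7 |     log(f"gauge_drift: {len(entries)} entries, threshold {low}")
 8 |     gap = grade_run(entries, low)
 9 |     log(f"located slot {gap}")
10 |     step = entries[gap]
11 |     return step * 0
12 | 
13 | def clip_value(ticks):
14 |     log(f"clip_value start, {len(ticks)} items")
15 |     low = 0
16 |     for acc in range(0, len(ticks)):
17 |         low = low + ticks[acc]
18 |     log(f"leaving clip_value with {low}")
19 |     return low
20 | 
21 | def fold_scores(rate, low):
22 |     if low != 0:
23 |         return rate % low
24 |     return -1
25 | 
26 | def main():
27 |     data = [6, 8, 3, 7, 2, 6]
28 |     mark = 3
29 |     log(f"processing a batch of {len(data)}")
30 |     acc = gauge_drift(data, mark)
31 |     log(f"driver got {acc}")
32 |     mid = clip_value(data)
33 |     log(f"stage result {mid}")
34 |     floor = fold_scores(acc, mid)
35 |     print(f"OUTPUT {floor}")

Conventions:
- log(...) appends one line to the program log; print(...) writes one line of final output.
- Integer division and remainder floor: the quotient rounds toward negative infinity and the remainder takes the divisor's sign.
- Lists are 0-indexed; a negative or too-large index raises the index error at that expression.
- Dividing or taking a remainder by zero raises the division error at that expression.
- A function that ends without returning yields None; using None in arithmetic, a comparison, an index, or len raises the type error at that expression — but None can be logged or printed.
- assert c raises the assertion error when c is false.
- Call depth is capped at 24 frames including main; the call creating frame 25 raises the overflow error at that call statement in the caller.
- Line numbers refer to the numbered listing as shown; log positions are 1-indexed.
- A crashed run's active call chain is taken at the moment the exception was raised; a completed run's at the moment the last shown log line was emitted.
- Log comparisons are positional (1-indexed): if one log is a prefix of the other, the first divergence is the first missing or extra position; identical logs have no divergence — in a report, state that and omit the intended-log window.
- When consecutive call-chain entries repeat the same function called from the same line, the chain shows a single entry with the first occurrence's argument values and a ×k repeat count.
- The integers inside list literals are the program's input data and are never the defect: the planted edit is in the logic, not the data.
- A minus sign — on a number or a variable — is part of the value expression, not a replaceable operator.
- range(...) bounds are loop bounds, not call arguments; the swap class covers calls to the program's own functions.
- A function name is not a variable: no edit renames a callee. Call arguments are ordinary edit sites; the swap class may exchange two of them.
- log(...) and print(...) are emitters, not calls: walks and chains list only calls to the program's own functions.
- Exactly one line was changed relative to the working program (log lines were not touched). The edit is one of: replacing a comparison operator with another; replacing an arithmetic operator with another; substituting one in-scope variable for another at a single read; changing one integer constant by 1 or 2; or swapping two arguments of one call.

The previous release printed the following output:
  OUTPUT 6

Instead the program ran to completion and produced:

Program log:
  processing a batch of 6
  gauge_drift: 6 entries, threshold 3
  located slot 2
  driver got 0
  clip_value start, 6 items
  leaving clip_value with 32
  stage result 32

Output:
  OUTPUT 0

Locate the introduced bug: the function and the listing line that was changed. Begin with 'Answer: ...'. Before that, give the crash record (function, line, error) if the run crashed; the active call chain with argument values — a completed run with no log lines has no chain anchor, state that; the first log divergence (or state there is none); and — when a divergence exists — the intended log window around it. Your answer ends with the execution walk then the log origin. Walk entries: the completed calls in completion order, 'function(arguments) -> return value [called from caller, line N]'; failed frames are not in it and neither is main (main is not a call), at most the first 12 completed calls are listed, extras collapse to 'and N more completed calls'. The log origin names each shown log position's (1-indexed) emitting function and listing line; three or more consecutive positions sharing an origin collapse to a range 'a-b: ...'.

Answer: the defect is in gauge_drift at line 11.
Core observation: Log line 4 is where behavior first shows: 'driver got 0' appears instead of 'driver got 6'.
Call chain: main.
First divergence: position 4 — the shown line 'driver got 0' should read 'driver got 6'.
Intended log window:
  2: gauge_drift: 6 entries, threshold 3
  3: located slot 2
  4: driver got 6
  5: clip_value start, 6 items
Execution walk:
  grade_run([6, 8, 3, 7, 2, 6], 3) -> 2  [called from gauge_drift, line 8]
  gauge_drift([6, 8, 3, 7, 2, 6], 3) -> 0  [called from main, line 30]
  clip_value([6, 8, 3, 7, 2, 6]) -> 32  [called from main, line 32]
  fold_scores(0, 32) -> 0  [called from main, line 34]
Log origin:
  1 — main, line 29
  2 — gauge_drift, line 7
  3 — gauge_drift, line 9
  4 — main, line 31
  5 — clip_value, line 14
  6 — clip_value, line 18
  7 — main, line 33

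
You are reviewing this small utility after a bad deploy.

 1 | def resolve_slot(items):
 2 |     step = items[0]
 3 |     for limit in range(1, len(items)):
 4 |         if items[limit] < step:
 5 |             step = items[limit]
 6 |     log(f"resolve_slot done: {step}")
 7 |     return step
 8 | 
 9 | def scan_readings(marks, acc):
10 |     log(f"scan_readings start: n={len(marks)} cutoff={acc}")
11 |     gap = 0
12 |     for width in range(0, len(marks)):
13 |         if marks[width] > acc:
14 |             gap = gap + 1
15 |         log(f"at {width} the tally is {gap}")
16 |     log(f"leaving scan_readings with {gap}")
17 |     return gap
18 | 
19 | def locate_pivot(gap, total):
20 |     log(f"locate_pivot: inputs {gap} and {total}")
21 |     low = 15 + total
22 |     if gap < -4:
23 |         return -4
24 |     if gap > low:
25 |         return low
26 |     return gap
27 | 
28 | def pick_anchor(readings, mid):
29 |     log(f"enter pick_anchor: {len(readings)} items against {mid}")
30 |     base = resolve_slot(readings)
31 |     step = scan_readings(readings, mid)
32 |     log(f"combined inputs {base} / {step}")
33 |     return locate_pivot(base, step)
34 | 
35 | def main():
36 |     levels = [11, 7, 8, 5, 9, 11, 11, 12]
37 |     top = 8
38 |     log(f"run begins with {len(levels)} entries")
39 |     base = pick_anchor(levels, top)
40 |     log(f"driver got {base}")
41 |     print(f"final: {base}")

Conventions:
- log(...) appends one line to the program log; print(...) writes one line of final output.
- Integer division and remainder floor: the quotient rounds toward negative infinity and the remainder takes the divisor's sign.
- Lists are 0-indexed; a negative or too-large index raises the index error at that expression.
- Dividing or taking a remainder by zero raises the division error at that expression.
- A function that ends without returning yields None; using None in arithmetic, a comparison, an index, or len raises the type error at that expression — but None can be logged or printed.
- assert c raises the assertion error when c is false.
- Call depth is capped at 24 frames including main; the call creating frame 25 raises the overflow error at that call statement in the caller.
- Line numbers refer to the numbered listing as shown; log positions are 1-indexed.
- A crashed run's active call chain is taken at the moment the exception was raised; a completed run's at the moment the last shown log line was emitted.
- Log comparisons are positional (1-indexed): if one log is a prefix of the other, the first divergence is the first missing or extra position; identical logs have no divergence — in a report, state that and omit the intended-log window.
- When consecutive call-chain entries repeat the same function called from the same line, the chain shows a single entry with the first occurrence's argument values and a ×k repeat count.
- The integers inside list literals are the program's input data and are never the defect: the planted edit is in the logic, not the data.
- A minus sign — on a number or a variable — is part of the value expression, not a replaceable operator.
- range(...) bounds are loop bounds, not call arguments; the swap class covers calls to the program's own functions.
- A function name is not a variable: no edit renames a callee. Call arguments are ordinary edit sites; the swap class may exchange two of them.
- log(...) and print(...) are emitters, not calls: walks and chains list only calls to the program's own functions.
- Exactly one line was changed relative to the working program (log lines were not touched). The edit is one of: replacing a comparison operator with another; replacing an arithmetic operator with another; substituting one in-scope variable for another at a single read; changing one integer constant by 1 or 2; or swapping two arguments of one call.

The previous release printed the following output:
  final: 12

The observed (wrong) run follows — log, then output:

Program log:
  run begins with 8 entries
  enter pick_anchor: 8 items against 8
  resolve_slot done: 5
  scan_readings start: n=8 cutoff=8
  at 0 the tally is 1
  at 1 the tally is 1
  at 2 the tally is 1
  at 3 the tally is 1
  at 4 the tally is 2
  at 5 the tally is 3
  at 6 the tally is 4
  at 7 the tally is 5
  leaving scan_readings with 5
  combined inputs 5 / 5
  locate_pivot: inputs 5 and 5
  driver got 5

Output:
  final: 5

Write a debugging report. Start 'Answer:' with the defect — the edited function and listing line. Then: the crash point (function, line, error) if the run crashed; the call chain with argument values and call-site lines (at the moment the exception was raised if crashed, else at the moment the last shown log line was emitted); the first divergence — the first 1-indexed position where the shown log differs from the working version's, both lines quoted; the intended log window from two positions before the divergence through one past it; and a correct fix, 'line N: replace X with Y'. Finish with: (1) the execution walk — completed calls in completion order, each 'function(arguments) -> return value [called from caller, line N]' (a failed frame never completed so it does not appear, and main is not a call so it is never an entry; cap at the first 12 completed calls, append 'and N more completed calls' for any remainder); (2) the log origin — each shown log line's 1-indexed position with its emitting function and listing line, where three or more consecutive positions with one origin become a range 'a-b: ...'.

Answer: the defect is in resolve_slot at line 4.
The tell: The log first diverges at position 3: the faulty run prints 'resolve_slot done: 5' where the working version prints 'resolve_slot done: 12'.
Call chain: main.
First divergence: at position 3 the run shows 'resolve_slot done: 5' where the working version logs 'resolve_slot done: 12'.
Intended log window:
  1: run begins with 8 entries
  2: enter pick_anchor: 8 items against 8
  3: resolve_slot done: 12
  4: scan_readings start: n=8 cutoff=8
Execution walk:
  resolve_slot([11, 7, 8, 5, 9, 11, 11, 12]) -> 5  [called from pick_anchor, line 30]
  scan_readings([11, 7, 8, 5, 9, 11, 11, 12], 8) -> 5  [called from pick_anchor, line 31]
  locate_pivot(5, 5) -> 5  [called from pick_anchor, line 33]
  pick_anchor([11, 7, 8, 5, 9, 11, 11, 12], 8) -> 5  [called from main, line 39]
Log origins:
  1: logged in main at line 38
  2: logged in pick_anchor at line 29
  3: logged in resolve_slot at line 6
  4: logged in scan_readings at line 10
  5-12: logged in scan_readings at line 15
  13: logged in scan_readings at line 16
  14: logged in pick_anchor at line 32
  15: logged in locate_pivot at line 20
  16: logged in main at line 40
A correct fix: line 4: replace `<` with `>`.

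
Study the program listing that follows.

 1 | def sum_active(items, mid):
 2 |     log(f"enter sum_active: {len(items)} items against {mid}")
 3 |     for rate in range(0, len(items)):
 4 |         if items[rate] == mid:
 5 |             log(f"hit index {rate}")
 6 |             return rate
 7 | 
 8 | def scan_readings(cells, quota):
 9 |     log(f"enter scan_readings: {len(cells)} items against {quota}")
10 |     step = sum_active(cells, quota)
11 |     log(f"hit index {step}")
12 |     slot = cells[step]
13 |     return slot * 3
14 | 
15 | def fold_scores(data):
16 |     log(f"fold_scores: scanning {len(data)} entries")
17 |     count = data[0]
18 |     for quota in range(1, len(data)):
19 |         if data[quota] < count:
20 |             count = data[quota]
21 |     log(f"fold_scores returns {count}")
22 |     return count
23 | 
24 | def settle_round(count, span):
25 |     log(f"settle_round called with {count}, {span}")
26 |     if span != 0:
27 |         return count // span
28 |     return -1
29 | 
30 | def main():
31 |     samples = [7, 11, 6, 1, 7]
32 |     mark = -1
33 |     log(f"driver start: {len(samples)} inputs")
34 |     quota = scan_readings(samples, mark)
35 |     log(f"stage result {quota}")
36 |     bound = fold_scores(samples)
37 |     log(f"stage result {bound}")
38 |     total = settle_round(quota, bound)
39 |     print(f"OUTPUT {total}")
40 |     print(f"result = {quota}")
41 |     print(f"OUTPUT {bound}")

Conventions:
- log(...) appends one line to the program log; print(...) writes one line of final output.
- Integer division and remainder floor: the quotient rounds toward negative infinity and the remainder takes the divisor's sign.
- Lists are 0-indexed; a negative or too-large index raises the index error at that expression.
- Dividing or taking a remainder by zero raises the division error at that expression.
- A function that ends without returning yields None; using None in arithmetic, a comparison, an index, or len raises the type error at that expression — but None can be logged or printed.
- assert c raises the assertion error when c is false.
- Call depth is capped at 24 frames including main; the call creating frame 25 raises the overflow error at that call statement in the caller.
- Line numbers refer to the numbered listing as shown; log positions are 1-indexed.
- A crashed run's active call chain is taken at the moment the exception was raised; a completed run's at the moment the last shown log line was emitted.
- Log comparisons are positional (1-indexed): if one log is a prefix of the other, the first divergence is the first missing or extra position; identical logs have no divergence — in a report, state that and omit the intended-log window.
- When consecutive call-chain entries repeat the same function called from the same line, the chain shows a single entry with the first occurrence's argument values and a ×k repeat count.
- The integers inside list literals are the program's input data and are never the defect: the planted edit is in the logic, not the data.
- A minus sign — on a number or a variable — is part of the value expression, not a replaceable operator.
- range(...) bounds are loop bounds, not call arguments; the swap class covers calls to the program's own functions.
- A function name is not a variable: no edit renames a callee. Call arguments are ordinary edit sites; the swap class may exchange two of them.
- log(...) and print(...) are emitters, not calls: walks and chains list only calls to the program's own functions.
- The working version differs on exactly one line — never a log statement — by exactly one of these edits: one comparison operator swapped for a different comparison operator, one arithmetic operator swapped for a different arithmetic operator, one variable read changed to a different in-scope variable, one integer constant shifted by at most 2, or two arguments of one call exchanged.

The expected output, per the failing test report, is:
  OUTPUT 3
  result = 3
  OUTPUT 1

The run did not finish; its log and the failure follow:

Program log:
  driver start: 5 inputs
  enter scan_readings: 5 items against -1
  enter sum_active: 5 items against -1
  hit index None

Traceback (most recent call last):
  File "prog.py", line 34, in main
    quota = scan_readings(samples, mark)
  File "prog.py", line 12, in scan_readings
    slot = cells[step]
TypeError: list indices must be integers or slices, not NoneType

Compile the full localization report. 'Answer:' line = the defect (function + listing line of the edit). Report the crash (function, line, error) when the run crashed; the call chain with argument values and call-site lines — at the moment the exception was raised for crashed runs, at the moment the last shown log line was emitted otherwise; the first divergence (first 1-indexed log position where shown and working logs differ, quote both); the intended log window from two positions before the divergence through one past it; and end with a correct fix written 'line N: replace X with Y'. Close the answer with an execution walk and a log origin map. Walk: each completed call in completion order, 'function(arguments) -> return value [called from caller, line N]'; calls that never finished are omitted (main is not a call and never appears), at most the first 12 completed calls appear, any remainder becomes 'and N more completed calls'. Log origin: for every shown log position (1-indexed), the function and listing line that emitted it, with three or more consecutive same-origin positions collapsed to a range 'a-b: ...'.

Answer: the defect is in main at line 32.
Core observation: Log line 2 is where behavior first shows: 'enter scan_readings: 5 items against -1' appears instead of 'enter scan_readings: 5 items against 1'.
Crash: scan_readings, line 12, TypeError.
Call chain: main -> scan_readings([7, 11, 6, 1, 7], -1) (called at line 34).
First divergence: at position 2 the run shows 'enter scan_readings: 5 items against -1' where the working version logs 'enter scan_readings: 5 items against 1'.
Intended log window:
  1: driver start: 5 inputs
  2: enter scan_readings: 5 items against 1
  3: enter sum_active: 5 items against 1
Execution walk:
  sum_active([7, 11, 6, 1, 7], -1) -> None  [called from scan_readings, line 10]
Log origin:
  1 — main, line 33
  2 — scan_readings, line 9
  3 — sum_active, line 2
  4 — scan_readings, line 11
A correct fix: line 32: replace `-1` with `1`.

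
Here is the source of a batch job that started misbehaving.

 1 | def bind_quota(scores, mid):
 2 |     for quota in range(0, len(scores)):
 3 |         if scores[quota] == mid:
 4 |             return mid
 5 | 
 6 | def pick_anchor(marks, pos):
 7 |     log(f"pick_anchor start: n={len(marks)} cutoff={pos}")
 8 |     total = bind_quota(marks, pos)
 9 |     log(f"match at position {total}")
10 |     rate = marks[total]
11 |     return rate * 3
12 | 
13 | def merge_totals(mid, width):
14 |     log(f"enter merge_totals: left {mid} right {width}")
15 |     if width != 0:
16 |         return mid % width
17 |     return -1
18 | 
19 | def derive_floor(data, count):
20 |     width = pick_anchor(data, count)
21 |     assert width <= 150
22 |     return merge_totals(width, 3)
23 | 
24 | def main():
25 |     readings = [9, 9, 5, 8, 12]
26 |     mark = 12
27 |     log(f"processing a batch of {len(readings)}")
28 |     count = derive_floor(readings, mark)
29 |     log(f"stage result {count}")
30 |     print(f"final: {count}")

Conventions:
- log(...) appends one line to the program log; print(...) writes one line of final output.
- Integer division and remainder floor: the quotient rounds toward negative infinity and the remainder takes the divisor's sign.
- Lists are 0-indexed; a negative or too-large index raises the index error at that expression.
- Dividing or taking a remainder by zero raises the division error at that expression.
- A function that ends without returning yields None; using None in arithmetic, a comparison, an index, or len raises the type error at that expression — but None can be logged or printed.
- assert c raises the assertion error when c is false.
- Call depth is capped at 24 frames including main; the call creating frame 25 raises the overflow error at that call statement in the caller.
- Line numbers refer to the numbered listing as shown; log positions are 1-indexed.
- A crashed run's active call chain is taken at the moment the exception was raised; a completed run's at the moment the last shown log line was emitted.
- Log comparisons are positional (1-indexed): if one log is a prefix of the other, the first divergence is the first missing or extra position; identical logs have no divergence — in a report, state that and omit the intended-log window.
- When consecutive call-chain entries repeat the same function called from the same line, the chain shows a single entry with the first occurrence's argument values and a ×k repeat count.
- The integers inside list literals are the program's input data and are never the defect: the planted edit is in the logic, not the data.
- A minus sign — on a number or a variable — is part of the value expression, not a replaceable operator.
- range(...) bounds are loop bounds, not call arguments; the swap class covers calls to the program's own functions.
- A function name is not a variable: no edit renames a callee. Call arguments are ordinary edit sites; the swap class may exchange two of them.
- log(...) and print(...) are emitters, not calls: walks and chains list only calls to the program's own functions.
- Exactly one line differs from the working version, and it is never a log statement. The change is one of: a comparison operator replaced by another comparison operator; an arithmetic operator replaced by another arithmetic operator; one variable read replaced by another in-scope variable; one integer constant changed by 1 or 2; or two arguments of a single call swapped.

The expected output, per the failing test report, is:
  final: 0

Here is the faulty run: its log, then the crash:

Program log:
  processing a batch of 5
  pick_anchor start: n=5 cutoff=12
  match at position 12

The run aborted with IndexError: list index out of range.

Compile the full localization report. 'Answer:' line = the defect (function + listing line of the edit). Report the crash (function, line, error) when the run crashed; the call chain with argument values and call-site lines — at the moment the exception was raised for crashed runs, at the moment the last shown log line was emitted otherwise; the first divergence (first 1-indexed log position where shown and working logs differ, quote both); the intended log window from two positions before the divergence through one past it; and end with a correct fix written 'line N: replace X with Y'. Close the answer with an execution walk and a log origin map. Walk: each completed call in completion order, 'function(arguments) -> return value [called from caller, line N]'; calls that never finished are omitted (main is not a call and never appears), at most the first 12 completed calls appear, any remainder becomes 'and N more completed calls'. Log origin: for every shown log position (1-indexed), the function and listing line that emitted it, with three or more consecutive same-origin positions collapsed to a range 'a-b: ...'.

Answer: the defect is in bind_quota at line 4.
Core observation: Log line 3 is where behavior first shows: 'match at position 12' appears instead of 'match at position 4'.
Crash: pick_anchor, line 10, IndexError.
Call chain: main -> derive_floor([9, 9, 5, 8, 12], 12) (called at line 28) -> pick_anchor([9, 9, 5, 8, 12], 12) (called at line 20).
First divergence: at position 3 the run shows 'match at position 12' where the working version logs 'match at position 4'.
Intended log window:
  1: processing a batch of 5
  2: pick_anchor start: n=5 cutoff=12
  3: match at position 4
  4: enter merge_totals: left 36 right 3
Execution walk:
  bind_quota([9, 9, 5, 8, 12], 12) -> 12  [called from pick_anchor, line 8]
Log origin:
  1: logged in main at line 27
  2: logged in pick_anchor at line 7
  3: logged in pick_anchor at line 9
A correct fix: line 4: replace `mid` with `quota`.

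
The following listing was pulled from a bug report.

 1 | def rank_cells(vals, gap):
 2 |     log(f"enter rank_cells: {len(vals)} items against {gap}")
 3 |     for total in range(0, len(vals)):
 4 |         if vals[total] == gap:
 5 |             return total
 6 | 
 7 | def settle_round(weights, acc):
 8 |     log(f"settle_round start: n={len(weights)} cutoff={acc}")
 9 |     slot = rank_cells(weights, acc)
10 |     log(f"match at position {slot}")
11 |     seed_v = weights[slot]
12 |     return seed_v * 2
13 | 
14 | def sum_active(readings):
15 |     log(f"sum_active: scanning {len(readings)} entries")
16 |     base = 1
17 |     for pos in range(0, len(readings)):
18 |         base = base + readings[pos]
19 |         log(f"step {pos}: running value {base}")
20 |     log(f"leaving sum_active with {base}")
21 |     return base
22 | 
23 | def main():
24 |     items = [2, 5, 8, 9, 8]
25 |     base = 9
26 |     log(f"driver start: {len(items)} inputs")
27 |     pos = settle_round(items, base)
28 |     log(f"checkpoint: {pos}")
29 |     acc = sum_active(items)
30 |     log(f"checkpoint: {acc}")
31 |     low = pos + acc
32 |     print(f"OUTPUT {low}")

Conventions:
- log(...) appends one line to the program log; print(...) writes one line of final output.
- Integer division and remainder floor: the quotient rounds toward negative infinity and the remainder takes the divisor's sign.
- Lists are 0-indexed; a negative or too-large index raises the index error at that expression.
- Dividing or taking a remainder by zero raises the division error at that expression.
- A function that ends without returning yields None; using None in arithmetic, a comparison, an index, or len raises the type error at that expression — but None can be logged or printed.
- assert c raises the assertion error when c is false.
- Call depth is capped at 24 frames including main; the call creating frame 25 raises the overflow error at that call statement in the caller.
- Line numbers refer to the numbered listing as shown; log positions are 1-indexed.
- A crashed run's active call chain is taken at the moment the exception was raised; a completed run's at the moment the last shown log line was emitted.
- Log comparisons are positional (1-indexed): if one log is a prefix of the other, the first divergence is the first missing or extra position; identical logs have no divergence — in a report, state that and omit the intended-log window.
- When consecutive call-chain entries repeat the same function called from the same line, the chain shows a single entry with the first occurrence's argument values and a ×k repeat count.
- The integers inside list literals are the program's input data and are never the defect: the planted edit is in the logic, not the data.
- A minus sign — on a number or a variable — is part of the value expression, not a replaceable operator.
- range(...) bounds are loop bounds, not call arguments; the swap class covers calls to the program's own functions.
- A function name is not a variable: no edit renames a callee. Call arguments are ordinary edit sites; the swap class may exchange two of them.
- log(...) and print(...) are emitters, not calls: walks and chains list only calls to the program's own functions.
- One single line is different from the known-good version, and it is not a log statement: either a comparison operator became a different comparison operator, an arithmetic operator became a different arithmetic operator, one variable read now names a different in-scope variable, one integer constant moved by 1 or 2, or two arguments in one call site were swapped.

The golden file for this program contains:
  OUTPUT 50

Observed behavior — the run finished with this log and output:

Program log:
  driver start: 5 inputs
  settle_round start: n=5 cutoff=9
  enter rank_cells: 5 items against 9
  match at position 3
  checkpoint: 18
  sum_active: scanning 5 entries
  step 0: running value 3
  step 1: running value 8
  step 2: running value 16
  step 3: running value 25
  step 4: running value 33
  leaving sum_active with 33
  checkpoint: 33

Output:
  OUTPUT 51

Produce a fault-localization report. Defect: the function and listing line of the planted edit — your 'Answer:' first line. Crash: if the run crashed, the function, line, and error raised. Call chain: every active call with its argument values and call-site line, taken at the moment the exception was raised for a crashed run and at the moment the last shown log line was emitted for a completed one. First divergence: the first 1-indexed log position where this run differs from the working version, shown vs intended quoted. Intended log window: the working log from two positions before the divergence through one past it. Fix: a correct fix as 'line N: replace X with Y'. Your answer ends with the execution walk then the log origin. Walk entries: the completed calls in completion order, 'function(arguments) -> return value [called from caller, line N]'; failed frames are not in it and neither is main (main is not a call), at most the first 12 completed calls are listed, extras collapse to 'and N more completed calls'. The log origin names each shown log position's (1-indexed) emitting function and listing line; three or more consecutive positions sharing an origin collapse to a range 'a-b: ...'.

Answer: the defect is in sum_active at line 16.
Core observation: The earliest visible damage is log position 7 — 'step 0: running value 3' rather than the intended 'step 0: running value 2'.
Call chain: main.
First divergence: at position 7 the run shows 'step 0: running value 3' where the working version logs 'step 0: running value 2'.
Intended log window:
  5: checkpoint: 18
  6: sum_active: scanning 5 entries
  7: step 0: running value 2
  8: step 1: running value 7
Execution walk:
  rank_cells([2, 5, 8, 9, 8], 9) -> 3  [called from settle_round, line 9]
  settle_round([2, 5, 8, 9, 8], 9) -> 18  [called from main, line 27]
  sum_active([2, 5, 8, 9, 8]) -> 33  [called from main, line 29]
Origin of each log line:
  1: logged in main at line 26
  2: logged in settle_round at line 8
  3: logged in rank_cells at line 2
  4: logged in settle_round at line 10
  5: logged in main at line 28
  6: logged in sum_active at line 15
  7-11: logged in sum_active at line 19
  12: logged in sum_active at line 20
  13: logged in main at line 30
A correct fix: line 16: replace `1` with `0`.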